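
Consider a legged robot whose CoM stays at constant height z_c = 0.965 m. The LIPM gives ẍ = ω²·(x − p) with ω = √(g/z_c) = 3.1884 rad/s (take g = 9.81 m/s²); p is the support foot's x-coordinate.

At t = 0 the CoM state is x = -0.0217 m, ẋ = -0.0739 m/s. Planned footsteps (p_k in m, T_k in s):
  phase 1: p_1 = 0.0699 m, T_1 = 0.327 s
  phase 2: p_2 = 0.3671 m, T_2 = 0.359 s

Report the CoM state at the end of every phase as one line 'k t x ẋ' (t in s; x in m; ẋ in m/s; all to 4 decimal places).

phase 1: p=0.0699, T=0.327, ωT=1.042607, cosh=1.594568, sinh=1.242034; start (x,ẋ)=(-0.021700, -0.073900) → end (x,ẋ)=(-0.104950, -0.480584)
phase 2: p=0.3671, T=0.359, ωT=1.144636, cosh=1.729818, sinh=1.411478; start (x,ẋ)=(-0.104950, -0.480584) → end (x,ẋ)=(-0.662211, -2.955716)

1 0.3270 -0.1050 -0.4806
2 0.6860 -0.6622 -2.9557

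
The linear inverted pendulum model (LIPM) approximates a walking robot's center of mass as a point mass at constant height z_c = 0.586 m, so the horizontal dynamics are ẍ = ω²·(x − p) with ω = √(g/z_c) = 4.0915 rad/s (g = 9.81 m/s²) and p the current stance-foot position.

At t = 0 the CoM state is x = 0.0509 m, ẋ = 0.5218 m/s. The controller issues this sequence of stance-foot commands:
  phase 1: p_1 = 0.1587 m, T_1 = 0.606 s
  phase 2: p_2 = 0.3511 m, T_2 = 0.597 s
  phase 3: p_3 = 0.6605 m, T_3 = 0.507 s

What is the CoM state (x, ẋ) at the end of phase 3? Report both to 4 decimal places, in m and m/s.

phase 1: p=0.1587, T=0.606, ωT=2.479449, cosh=6.009238, sinh=5.925449; start (x,ẋ)=(0.050900, 0.521800) → end (x,ẋ)=(0.266593, 0.522120)
phase 2: p=0.3511, T=0.597, ωT=2.442625, cosh=5.795068, sinh=5.708135; start (x,ẋ)=(0.266593, 0.522120) → end (x,ẋ)=(0.589794, 1.052063)
phase 3: p=0.6605, T=0.507, ωT=2.074390, cosh=4.042663, sinh=3.917030; start (x,ẋ)=(0.589794, 1.052063) → end (x,ẋ)=(1.381861, 3.119967)

x = 1.3819, ẋ = 3.1200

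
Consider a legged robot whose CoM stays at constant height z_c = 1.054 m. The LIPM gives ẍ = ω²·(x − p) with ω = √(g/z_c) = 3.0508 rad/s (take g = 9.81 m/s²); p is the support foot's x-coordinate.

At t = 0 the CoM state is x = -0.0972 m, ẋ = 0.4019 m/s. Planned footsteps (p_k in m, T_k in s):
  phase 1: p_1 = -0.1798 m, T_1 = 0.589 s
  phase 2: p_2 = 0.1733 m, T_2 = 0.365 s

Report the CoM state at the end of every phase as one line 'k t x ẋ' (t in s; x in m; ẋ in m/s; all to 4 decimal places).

phase 1: p=-0.1798, T=0.589, ωT=1.796921, cosh=3.098430, sinh=2.932621; start (x,ẋ)=(-0.097200, 0.401900) → end (x,ẋ)=(0.462462, 1.984268)
phase 2: p=0.1733, T=0.365, ωT=1.113542, cosh=1.686759, sinh=1.358366; start (x,ẋ)=(0.462462, 1.984268) → end (x,ẋ)=(1.544540, 4.545299)

1 0.5890 0.4625 1.9843
2 0.9540 1.5445 4.5453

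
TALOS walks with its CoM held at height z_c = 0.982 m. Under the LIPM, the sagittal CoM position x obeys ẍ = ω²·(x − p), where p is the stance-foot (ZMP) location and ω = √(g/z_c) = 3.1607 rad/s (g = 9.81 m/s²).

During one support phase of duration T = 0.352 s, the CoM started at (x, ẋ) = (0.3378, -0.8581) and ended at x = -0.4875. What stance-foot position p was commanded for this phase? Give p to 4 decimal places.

p = 1.0045

ωT = 3.1607·0.352 = 1.112566; cosh(ωT) = 1.685435, sinh(ωT) = 1.356721
x(T) = p + (x₀−p)·cosh(ωT) + (ẋ₀/ω)·sinh(ωT) ⇒ p·(1 − cosh) = x(T) − x₀·cosh − (ẋ₀/ω)·sinh
numerator   = -0.4875 − (0.3378)·1.685435 − (-0.8581/3.1607)·1.356721 = -0.688503
denominator = 1 − 1.685435 = -0.685435
p = -0.688503 / -0.685435 = 1.0045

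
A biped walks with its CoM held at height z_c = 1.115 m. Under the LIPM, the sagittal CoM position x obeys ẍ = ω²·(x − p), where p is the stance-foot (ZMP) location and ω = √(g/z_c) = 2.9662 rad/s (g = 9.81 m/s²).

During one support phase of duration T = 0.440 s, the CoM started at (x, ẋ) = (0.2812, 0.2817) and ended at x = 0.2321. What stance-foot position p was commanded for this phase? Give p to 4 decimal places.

ωT = 2.9662·0.440 = 1.305128; cosh(ωT) = 1.979649, sinh(ωT) = 1.708512
x(T) = p + (x₀−p)·cosh(ωT) + (ẋ₀/ω)·sinh(ωT) ⇒ p·(1 − cosh) = x(T) − x₀·cosh − (ẋ₀/ω)·sinh
numerator   = 0.2321 − (0.2812)·1.979649 − (0.2817/2.9662)·1.708512 = -0.486835
denominator = 1 − 1.979649 = -0.979649
p = -0.486835 / -0.979649 = 0.4969

p = 0.4969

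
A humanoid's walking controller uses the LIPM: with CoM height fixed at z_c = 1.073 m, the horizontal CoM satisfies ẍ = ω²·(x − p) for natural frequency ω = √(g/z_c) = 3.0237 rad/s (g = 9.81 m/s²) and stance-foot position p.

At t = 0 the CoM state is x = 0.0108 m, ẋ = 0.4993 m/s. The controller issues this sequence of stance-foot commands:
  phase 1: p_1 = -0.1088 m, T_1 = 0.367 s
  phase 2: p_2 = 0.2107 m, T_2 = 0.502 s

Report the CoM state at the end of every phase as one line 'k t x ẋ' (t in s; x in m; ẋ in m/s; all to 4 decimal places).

1 0.3670 0.3155 1.3285
2 0.8690 1.4156 3.8648

phase 1: p=-0.1088, T=0.367, ωT=1.109698, cosh=1.681550, sinh=1.351892; start (x,ẋ)=(0.010800, 0.499300) → end (x,ẋ)=(0.315550, 1.328489)
phase 2: p=0.2107, T=0.502, ωT=1.517897, cosh=2.390897, sinh=2.171725; start (x,ẋ)=(0.315550, 1.328489) → end (x,ẋ)=(1.415551, 3.864790)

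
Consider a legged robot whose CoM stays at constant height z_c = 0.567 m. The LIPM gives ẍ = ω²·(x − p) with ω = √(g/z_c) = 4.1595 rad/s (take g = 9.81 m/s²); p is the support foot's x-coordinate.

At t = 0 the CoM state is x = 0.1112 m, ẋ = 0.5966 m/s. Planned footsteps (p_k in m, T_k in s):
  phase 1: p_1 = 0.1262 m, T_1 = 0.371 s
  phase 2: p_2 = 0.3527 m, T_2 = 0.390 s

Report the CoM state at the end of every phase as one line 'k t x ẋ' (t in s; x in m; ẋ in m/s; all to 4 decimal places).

phase 1: p=0.1262, T=0.371, ωT=1.543175, cosh=2.446562, sinh=2.232860; start (x,ẋ)=(0.111200, 0.596600) → end (x,ẋ)=(0.409762, 1.320305)
phase 2: p=0.3527, T=0.390, ωT=1.622205, cosh=2.630854, sinh=2.433391; start (x,ẋ)=(0.409762, 1.320305) → end (x,ẋ)=(1.275227, 4.051095)

1 0.3710 0.4098 1.3203
2 0.7610 1.2752 4.0511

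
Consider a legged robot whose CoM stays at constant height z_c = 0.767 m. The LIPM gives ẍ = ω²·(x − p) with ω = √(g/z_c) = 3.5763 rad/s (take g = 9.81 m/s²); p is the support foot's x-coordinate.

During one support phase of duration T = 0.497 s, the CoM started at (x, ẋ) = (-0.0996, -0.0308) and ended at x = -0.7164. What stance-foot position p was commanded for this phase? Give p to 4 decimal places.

ωT = 3.5763·0.497 = 1.777421; cosh(ωT) = 3.041829, sinh(ωT) = 2.872755
x(T) = p + (x₀−p)·cosh(ωT) + (ẋ₀/ω)·sinh(ωT) ⇒ p·(1 − cosh) = x(T) − x₀·cosh − (ẋ₀/ω)·sinh
numerator   = -0.7164 − (-0.0996)·3.041829 − (-0.0308/3.5763)·2.872755 = -0.388693
denominator = 1 − 3.041829 = -2.041829
p = -0.388693 / -2.041829 = 0.1904

p = 0.1904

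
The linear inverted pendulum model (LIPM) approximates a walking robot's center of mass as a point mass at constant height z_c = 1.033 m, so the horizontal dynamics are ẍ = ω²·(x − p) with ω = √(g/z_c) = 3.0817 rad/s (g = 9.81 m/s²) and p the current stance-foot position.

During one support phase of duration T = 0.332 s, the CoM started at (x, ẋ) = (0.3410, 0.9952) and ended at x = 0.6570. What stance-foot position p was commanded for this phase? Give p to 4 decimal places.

p = 0.4727

ωT = 3.0817·0.332 = 1.023124; cosh(ωT) = 1.570671, sinh(ωT) = 1.211201
x(T) = p + (x₀−p)·cosh(ωT) + (ẋ₀/ω)·sinh(ωT) ⇒ p·(1 − cosh) = x(T) − x₀·cosh − (ẋ₀/ω)·sinh
numerator   = 0.6570 − (0.3410)·1.570671 − (0.9952/3.0817)·1.211201 = -0.269743
denominator = 1 − 1.570671 = -0.570671
p = -0.269743 / -0.570671 = 0.4727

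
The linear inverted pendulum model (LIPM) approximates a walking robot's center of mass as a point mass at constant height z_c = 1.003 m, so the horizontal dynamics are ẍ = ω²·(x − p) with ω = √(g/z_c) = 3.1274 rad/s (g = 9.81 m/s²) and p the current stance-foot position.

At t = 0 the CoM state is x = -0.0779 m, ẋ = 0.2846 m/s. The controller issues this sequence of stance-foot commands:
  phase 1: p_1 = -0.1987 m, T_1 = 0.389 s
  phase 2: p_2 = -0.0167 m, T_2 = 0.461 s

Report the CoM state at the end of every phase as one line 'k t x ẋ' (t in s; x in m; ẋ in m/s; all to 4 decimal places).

1 0.3890 0.1632 1.1042
2 0.8500 1.0895 3.5876

phase 1: p=-0.1987, T=0.389, ωT=1.216559, cosh=1.835900, sinh=1.539652; start (x,ẋ)=(-0.077900, 0.284600) → end (x,ẋ)=(0.163188, 1.104162)
phase 2: p=-0.0167, T=0.461, ωT=1.441731, cosh=2.232264, sinh=1.995746; start (x,ẋ)=(0.163188, 1.104162) → end (x,ẋ)=(1.089477, 3.587552)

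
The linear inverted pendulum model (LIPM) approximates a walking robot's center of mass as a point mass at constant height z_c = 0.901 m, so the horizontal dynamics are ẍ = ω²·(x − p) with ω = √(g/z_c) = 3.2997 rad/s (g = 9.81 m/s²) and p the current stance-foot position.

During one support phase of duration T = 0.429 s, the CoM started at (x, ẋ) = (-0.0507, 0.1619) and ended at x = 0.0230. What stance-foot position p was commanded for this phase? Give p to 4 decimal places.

ωT = 3.2997·0.429 = 1.415571; cosh(ωT) = 2.180813, sinh(ωT) = 1.938026
x(T) = p + (x₀−p)·cosh(ωT) + (ẋ₀/ω)·sinh(ωT) ⇒ p·(1 − cosh) = x(T) − x₀·cosh − (ẋ₀/ω)·sinh
numerator   = 0.0230 − (-0.0507)·2.180813 − (0.1619/3.2997)·1.938026 = 0.038478
denominator = 1 − 2.180813 = -1.180813
p = 0.038478 / -1.180813 = -0.0326

p = -0.0326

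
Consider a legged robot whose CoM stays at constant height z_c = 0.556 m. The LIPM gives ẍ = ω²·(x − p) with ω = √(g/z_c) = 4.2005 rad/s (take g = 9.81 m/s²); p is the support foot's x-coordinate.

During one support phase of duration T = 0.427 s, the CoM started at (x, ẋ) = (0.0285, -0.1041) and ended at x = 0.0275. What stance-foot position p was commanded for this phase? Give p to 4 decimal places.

p = -0.0057

ωT = 4.2005·0.427 = 1.793613; cosh(ωT) = 3.088746, sinh(ωT) = 2.922388
x(T) = p + (x₀−p)·cosh(ωT) + (ẋ₀/ω)·sinh(ωT) ⇒ p·(1 − cosh) = x(T) − x₀·cosh − (ẋ₀/ω)·sinh
numerator   = 0.0275 − (0.0285)·3.088746 − (-0.1041/4.2005)·2.922388 = 0.011896
denominator = 1 − 3.088746 = -2.088746
p = 0.011896 / -2.088746 = -0.0057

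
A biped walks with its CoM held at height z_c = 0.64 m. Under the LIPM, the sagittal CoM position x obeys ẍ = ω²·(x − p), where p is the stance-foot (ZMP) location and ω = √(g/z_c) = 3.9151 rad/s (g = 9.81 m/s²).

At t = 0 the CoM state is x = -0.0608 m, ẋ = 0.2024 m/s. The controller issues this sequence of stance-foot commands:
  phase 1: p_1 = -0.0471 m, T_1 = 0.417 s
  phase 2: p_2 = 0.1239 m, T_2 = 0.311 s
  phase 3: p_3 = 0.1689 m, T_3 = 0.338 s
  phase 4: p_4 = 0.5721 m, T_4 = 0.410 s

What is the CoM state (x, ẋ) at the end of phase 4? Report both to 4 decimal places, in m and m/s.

x = -0.1550, ẋ = -2.5090

phase 1: p=-0.0471, T=0.417, ωT=1.632597, cosh=2.656283, sinh=2.460862; start (x,ẋ)=(-0.060800, 0.202400) → end (x,ẋ)=(0.043729, 0.405639)
phase 2: p=0.1239, T=0.311, ωT=1.217596, cosh=1.837498, sinh=1.541557; start (x,ẋ)=(0.043729, 0.405639) → end (x,ẋ)=(0.136304, 0.261499)
phase 3: p=0.1689, T=0.338, ωT=1.323304, cosh=2.011032, sinh=1.744778; start (x,ẋ)=(0.136304, 0.261499) → end (x,ẋ)=(0.219887, 0.303223)
phase 4: p=0.5721, T=0.410, ωT=1.605191, cosh=2.589831, sinh=2.388980; start (x,ẋ)=(0.219887, 0.303223) → end (x,ẋ)=(-0.155046, -2.508983)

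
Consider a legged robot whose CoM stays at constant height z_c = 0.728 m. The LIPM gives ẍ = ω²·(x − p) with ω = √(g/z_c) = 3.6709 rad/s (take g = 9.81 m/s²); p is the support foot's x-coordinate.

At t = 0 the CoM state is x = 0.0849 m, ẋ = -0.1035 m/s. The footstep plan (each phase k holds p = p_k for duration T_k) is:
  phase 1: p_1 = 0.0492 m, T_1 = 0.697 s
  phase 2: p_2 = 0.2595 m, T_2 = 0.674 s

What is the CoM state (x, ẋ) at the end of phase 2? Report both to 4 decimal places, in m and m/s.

phase 1: p=0.0492, T=0.697, ωT=2.558617, cosh=6.497678, sinh=6.420266; start (x,ẋ)=(0.084900, -0.103500) → end (x,ẋ)=(0.100149, 0.168873)
phase 2: p=0.2595, T=0.674, ωT=2.474187, cosh=5.978139, sinh=5.893907; start (x,ẋ)=(0.100149, 0.168873) → end (x,ẋ)=(-0.421980, -2.438150)

x = -0.4220, ẋ = -2.4381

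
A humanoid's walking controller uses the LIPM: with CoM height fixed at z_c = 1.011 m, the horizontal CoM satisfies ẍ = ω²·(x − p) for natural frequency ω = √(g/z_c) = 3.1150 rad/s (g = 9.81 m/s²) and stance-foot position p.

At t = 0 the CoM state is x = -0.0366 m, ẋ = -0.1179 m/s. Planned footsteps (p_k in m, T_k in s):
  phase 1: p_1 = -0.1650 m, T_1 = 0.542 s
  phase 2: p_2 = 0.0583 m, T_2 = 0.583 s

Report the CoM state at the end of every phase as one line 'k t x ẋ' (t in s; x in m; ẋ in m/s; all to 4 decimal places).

phase 1: p=-0.1650, T=0.542, ωT=1.688330, cosh=2.797633, sinh=2.612805; start (x,ẋ)=(-0.036600, -0.117900) → end (x,ẋ)=(0.095324, 0.715192)
phase 2: p=0.0583, T=0.583, ωT=1.816045, cosh=3.155082, sinh=2.992415; start (x,ẋ)=(0.095324, 0.715192) → end (x,ẋ)=(0.862160, 2.601602)

1 0.5420 0.0953 0.7152
2 1.1250 0.8622 2.6016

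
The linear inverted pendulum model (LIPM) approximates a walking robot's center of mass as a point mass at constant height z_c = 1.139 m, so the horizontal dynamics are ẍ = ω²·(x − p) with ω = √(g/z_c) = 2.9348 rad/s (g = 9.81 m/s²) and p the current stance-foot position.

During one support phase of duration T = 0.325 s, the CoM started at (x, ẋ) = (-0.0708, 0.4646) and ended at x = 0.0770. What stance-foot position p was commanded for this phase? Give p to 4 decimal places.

p = -0.0154

ωT = 2.9348·0.325 = 0.953810; cosh(ωT) = 1.490425, sinh(ωT) = 1.105155
x(T) = p + (x₀−p)·cosh(ωT) + (ẋ₀/ω)·sinh(ωT) ⇒ p·(1 − cosh) = x(T) − x₀·cosh − (ẋ₀/ω)·sinh
numerator   = 0.0770 − (-0.0708)·1.490425 − (0.4646/2.9348)·1.105155 = 0.007568
denominator = 1 − 1.490425 = -0.490425
p = 0.007568 / -0.490425 = -0.0154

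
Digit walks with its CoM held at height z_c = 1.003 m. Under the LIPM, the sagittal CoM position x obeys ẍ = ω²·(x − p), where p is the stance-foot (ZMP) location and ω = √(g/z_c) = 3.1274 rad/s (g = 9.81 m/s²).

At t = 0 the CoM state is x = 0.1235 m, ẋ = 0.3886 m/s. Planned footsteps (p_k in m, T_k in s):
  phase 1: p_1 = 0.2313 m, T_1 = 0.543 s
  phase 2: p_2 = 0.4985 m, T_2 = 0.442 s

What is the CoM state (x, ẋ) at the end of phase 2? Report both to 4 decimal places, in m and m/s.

x = 0.1065, ẋ = -0.9829

phase 1: p=0.2313, T=0.543, ωT=1.698178, cosh=2.823500, sinh=2.640484; start (x,ẋ)=(0.123500, 0.388600) → end (x,ẋ)=(0.255024, 0.207016)
phase 2: p=0.4985, T=0.442, ωT=1.382311, cosh=2.117548, sinh=1.866550; start (x,ẋ)=(0.255024, 0.207016) → end (x,ẋ)=(0.106483, -0.982911)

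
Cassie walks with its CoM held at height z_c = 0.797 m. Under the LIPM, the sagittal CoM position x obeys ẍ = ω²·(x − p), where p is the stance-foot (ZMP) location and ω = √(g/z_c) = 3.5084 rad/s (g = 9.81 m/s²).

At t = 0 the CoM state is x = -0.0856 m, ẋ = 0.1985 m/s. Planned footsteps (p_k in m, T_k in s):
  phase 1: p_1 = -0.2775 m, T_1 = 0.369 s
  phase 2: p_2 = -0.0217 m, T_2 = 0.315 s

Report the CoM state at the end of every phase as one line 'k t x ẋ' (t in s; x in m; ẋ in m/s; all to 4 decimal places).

1 0.3690 0.1945 1.5257
2 0.6840 0.9250 3.5756

phase 1: p=-0.2775, T=0.369, ωT=1.294600, cosh=1.961771, sinh=1.687763; start (x,ẋ)=(-0.085600, 0.198500) → end (x,ẋ)=(0.194455, 1.525718)
phase 2: p=-0.0217, T=0.315, ωT=1.105146, cosh=1.675414, sinh=1.344251; start (x,ẋ)=(0.194455, 1.525718) → end (x,ẋ)=(0.925032, 3.575634)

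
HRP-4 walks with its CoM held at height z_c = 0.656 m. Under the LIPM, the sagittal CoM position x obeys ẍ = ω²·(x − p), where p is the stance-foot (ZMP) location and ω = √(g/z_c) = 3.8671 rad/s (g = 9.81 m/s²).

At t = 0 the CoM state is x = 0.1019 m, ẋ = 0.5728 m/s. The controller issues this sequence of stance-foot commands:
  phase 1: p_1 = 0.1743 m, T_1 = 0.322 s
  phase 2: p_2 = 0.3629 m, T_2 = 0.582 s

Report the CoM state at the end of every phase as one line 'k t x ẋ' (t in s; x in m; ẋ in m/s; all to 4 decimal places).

1 0.3220 0.2741 0.6313
2 0.9040 0.7029 1.4176

phase 1: p=0.1743, T=0.322, ωT=1.245206, cosh=1.880766, sinh=1.592885; start (x,ẋ)=(0.101900, 0.572800) → end (x,ẋ)=(0.274073, 0.631330)
phase 2: p=0.3629, T=0.582, ωT=2.250652, cosh=4.799628, sinh=4.694298; start (x,ẋ)=(0.274073, 0.631330) → end (x,ẋ)=(0.702938, 1.417640)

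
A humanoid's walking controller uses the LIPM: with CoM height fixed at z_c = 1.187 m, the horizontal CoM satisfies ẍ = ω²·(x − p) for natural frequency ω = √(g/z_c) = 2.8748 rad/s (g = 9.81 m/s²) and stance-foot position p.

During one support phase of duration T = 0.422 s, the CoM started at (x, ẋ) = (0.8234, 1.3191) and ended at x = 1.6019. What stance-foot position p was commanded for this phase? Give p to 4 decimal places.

p = 0.7333

ωT = 2.8748·0.422 = 1.213166; cosh(ωT) = 1.830686, sinh(ωT) = 1.533431
x(T) = p + (x₀−p)·cosh(ωT) + (ẋ₀/ω)·sinh(ωT) ⇒ p·(1 − cosh) = x(T) − x₀·cosh − (ẋ₀/ω)·sinh
numerator   = 1.6019 − (0.8234)·1.830686 − (1.3191/2.8748)·1.533431 = -0.609101
denominator = 1 − 1.830686 = -0.830686
p = -0.609101 / -0.830686 = 0.7333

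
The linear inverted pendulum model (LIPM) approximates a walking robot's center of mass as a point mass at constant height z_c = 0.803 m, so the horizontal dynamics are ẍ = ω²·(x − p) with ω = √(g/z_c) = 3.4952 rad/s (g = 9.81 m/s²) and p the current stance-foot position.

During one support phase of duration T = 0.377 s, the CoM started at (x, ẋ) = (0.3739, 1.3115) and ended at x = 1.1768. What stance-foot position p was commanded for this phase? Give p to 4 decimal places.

p = 0.2217

ωT = 3.4952·0.377 = 1.317690; cosh(ωT) = 2.001269, sinh(ωT) = 1.733516
x(T) = p + (x₀−p)·cosh(ωT) + (ẋ₀/ω)·sinh(ωT) ⇒ p·(1 − cosh) = x(T) − x₀·cosh − (ẋ₀/ω)·sinh
numerator   = 1.1768 − (0.3739)·2.001269 − (1.3115/3.4952)·1.733516 = -0.221940
denominator = 1 − 2.001269 = -1.001269
p = -0.221940 / -1.001269 = 0.2217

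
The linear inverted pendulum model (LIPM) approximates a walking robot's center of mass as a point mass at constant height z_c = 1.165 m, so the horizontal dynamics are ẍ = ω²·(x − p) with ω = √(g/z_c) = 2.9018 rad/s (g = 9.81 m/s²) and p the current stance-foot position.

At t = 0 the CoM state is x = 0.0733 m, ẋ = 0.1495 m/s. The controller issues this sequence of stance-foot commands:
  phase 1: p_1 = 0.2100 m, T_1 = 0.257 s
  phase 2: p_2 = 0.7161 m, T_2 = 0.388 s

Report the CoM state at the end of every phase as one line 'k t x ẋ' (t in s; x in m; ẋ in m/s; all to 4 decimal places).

phase 1: p=0.2100, T=0.257, ωT=0.745763, cosh=1.291210, sinh=0.816838; start (x,ẋ)=(0.073300, 0.149500) → end (x,ẋ)=(0.075575, -0.130984)
phase 2: p=0.7161, T=0.388, ωT=1.125898, cosh=1.703673, sinh=1.379312; start (x,ẋ)=(0.075575, -0.130984) → end (x,ẋ)=(-0.437406, -2.786849)

1 0.2570 0.0756 -0.1310
2 0.6450 -0.4374 -2.7868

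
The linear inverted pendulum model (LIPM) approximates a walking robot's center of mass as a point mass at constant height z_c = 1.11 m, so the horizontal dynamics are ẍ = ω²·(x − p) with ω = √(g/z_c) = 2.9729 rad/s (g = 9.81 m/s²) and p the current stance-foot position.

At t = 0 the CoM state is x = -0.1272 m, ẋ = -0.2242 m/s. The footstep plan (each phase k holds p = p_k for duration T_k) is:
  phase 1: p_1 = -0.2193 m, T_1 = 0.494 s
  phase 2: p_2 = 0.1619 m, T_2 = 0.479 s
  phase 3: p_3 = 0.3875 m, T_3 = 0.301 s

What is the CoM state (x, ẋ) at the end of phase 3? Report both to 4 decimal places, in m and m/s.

phase 1: p=-0.2193, T=0.494, ωT=1.468613, cosh=2.286725, sinh=2.056480; start (x,ẋ)=(-0.127200, -0.224200) → end (x,ẋ)=(-0.163781, 0.050389)
phase 2: p=0.1619, T=0.479, ωT=1.424019, cosh=2.197263, sinh=1.956518; start (x,ẋ)=(-0.163781, 0.050389) → end (x,ẋ)=(-0.520545, -1.783618)
phase 3: p=0.3875, T=0.301, ωT=0.894843, cosh=1.427812, sinh=1.019140; start (x,ẋ)=(-0.520545, -1.783618) → end (x,ẋ)=(-1.520460, -5.297867)

x = -1.5205, ẋ = -5.2979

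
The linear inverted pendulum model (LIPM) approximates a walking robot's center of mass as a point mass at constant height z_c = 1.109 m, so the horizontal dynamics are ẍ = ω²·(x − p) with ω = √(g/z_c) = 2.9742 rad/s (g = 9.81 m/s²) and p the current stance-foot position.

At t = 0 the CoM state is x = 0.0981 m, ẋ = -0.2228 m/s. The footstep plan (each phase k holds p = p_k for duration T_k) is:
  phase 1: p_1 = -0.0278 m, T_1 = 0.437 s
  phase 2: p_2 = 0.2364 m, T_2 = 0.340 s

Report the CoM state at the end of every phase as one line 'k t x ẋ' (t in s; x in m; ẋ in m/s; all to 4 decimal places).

phase 1: p=-0.0278, T=0.437, ωT=1.299725, cosh=1.970448, sinh=1.697841; start (x,ẋ)=(0.098100, -0.222800) → end (x,ẋ)=(0.093093, 0.196744)
phase 2: p=0.2364, T=0.340, ωT=1.011228, cosh=1.556373, sinh=1.192601; start (x,ẋ)=(0.093093, 0.196744) → end (x,ẋ)=(0.092251, -0.202109)

1 0.4370 0.0931 0.1967
2 0.7770 0.0923 -0.2021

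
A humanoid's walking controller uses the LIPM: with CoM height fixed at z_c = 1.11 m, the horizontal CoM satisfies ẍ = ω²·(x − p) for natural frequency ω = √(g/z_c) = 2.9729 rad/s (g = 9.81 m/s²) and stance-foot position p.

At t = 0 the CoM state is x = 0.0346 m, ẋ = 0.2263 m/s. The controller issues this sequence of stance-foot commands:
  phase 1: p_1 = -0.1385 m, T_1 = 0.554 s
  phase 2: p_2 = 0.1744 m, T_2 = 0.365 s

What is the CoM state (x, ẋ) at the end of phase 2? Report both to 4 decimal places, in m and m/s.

phase 1: p=-0.1385, T=0.554, ωT=1.646987, cosh=2.691971, sinh=2.499342; start (x,ẋ)=(0.034600, 0.226300) → end (x,ẋ)=(0.517732, 1.895377)
phase 2: p=0.1744, T=0.365, ωT=1.085109, cosh=1.648813, sinh=1.310948; start (x,ẋ)=(0.517732, 1.895377) → end (x,ẋ)=(1.576288, 4.463197)

x = 1.5763, ẋ = 4.4632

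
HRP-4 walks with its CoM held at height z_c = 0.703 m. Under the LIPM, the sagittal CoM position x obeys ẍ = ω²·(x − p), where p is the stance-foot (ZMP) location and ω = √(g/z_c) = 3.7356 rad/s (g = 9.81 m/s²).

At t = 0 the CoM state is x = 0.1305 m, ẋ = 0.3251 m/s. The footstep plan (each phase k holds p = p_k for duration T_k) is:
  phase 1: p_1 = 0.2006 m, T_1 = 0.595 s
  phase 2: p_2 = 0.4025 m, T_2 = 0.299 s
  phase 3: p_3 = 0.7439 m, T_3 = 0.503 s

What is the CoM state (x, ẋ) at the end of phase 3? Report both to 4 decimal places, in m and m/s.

x = -0.8616, ẋ = -5.7617

phase 1: p=0.2006, T=0.595, ωT=2.222682, cosh=4.670188, sinh=4.561870; start (x,ẋ)=(0.130500, 0.325100) → end (x,ẋ)=(0.270228, 0.323682)
phase 2: p=0.4025, T=0.299, ωT=1.116944, cosh=1.691391, sinh=1.364113; start (x,ẋ)=(0.270228, 0.323682) → end (x,ẋ)=(0.296974, -0.126557)
phase 3: p=0.7439, T=0.503, ωT=1.879007, cosh=3.349870, sinh=3.197129; start (x,ẋ)=(0.296974, -0.126557) → end (x,ẋ)=(-0.861559, -5.761675)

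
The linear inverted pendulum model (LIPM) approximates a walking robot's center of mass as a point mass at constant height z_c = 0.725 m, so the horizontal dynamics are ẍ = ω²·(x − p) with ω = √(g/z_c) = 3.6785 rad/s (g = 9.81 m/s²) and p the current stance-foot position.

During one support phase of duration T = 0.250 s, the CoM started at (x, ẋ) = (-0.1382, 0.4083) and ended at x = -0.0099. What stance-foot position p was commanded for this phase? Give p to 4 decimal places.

p = -0.1629

ωT = 3.6785·0.250 = 0.919625; cosh(ωT) = 1.453509, sinh(ωT) = 1.054841
x(T) = p + (x₀−p)·cosh(ωT) + (ẋ₀/ω)·sinh(ωT) ⇒ p·(1 − cosh) = x(T) − x₀·cosh − (ẋ₀/ω)·sinh
numerator   = -0.0099 − (-0.1382)·1.453509 − (0.4083/3.6785)·1.054841 = 0.073892
denominator = 1 − 1.453509 = -0.453509
p = 0.073892 / -0.453509 = -0.1629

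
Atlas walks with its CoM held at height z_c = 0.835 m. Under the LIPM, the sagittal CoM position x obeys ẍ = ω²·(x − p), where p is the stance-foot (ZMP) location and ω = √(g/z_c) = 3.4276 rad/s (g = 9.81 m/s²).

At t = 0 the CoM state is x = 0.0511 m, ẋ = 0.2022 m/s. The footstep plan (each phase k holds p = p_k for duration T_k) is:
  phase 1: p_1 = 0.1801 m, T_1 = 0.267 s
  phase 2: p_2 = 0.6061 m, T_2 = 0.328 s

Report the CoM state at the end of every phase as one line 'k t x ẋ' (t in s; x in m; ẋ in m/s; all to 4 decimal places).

phase 1: p=0.1801, T=0.267, ωT=0.915169, cosh=1.448823, sinh=1.048374; start (x,ẋ)=(0.051100, 0.202200) → end (x,ẋ)=(0.055047, -0.170598)
phase 2: p=0.6061, T=0.328, ωT=1.124253, cosh=1.701406, sinh=1.376511; start (x,ẋ)=(0.055047, -0.170598) → end (x,ẋ)=(-0.399976, -2.890193)

1 0.2670 0.0550 -0.1706
2 0.5950 -0.4000 -2.8902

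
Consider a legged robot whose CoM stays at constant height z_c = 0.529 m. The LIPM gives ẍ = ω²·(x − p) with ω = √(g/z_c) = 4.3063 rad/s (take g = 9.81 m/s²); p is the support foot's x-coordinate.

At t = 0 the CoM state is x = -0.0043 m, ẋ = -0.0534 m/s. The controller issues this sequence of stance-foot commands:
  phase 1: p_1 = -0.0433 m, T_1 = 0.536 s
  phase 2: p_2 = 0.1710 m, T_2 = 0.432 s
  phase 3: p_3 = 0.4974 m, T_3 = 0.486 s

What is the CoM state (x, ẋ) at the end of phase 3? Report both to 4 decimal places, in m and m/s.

x = 0.5376, ẋ = 0.3637

phase 1: p=-0.0433, T=0.536, ωT=2.308177, cosh=5.077758, sinh=4.978316; start (x,ẋ)=(-0.004300, -0.053400) → end (x,ẋ)=(0.092999, 0.564934)
phase 2: p=0.1710, T=0.432, ωT=1.860322, cosh=3.290713, sinh=3.135090; start (x,ẋ)=(0.092999, 0.564934) → end (x,ẋ)=(0.325608, 0.805977)
phase 3: p=0.4974, T=0.486, ωT=2.092862, cosh=4.115710, sinh=3.992376; start (x,ẋ)=(0.325608, 0.805977) → end (x,ẋ)=(0.537576, 0.363656)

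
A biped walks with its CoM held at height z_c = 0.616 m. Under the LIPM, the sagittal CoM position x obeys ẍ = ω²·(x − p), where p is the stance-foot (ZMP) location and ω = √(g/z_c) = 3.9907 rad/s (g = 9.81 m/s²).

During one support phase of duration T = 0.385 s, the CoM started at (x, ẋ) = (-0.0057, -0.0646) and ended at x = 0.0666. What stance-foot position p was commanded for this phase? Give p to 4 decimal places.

ωT = 3.9907·0.385 = 1.536420; cosh(ωT) = 2.431534, sinh(ωT) = 2.216384
x(T) = p + (x₀−p)·cosh(ωT) + (ẋ₀/ω)·sinh(ωT) ⇒ p·(1 − cosh) = x(T) − x₀·cosh − (ẋ₀/ω)·sinh
numerator   = 0.0666 − (-0.0057)·2.431534 − (-0.0646/3.9907)·2.216384 = 0.116338
denominator = 1 − 2.431534 = -1.431534
p = 0.116338 / -1.431534 = -0.0813

p = -0.0813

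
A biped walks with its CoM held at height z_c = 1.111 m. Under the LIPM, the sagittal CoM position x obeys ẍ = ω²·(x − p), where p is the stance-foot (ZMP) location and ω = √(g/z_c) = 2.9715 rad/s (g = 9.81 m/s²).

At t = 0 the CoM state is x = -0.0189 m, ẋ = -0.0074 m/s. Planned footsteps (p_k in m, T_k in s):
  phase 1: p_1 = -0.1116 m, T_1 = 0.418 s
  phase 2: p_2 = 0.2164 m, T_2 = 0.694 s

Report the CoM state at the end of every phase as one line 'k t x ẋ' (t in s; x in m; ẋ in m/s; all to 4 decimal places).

phase 1: p=-0.1116, T=0.418, ωT=1.242087, cosh=1.875807, sinh=1.587026; start (x,ẋ)=(-0.018900, -0.007400) → end (x,ẋ)=(0.058335, 0.423278)
phase 2: p=0.2164, T=0.694, ωT=2.062221, cosh=3.995293, sinh=3.868122; start (x,ẋ)=(0.058335, 0.423278) → end (x,ẋ)=(0.135883, -0.125698)

1 0.4180 0.0583 0.4233
2 1.1120 0.1359 -0.1257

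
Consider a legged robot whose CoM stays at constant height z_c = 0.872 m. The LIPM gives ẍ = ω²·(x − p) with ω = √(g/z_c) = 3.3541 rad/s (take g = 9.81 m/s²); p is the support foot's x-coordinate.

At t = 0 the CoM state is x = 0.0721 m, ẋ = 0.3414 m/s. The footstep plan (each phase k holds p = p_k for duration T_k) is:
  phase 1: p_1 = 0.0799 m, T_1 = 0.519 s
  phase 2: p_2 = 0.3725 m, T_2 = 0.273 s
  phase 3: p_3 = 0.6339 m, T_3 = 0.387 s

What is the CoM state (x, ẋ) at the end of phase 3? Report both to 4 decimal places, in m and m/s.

x = 1.2155, ẋ = 2.3045

phase 1: p=0.0799, T=0.519, ωT=1.740778, cosh=2.938581, sinh=2.763197; start (x,ẋ)=(0.072100, 0.341400) → end (x,ẋ)=(0.338233, 0.930941)
phase 2: p=0.3725, T=0.273, ωT=0.915669, cosh=1.449348, sinh=1.049099; start (x,ẋ)=(0.338233, 0.930941) → end (x,ẋ)=(0.614017, 1.228680)
phase 3: p=0.6339, T=0.387, ωT=1.298037, cosh=1.967584, sinh=1.694516; start (x,ẋ)=(0.614017, 1.228680) → end (x,ẋ)=(1.215516, 2.304522)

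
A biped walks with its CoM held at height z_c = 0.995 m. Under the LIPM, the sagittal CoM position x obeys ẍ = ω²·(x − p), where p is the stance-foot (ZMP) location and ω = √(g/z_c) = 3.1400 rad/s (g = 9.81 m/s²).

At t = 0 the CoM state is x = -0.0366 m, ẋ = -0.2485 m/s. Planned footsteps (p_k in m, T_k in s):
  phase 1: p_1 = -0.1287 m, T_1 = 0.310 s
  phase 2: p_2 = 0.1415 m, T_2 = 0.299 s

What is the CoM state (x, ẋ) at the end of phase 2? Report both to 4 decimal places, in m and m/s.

phase 1: p=-0.1287, T=0.310, ωT=0.973400, cosh=1.512363, sinh=1.134566; start (x,ẋ)=(-0.036600, -0.248500) → end (x,ẋ)=(-0.079201, -0.047712)
phase 2: p=0.1415, T=0.299, ωT=0.938860, cosh=1.474069, sinh=1.082996; start (x,ẋ)=(-0.079201, -0.047712) → end (x,ẋ)=(-0.200285, -0.820849)

x = -0.2003, ẋ = -0.8208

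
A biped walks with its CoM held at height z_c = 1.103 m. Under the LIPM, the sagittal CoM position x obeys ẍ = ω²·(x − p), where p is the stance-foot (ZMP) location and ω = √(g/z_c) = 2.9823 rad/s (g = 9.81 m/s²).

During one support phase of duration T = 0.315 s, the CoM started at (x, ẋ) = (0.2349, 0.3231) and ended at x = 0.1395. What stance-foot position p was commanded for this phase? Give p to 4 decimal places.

p = 0.6832

ωT = 2.9823·0.315 = 0.939424; cosh(ωT) = 1.474681, sinh(ωT) = 1.083828
x(T) = p + (x₀−p)·cosh(ωT) + (ẋ₀/ω)·sinh(ωT) ⇒ p·(1 − cosh) = x(T) − x₀·cosh − (ẋ₀/ω)·sinh
numerator   = 0.1395 − (0.2349)·1.474681 − (0.3231/2.9823)·1.083828 = -0.324324
denominator = 1 − 1.474681 = -0.474681
p = -0.324324 / -0.474681 = 0.6832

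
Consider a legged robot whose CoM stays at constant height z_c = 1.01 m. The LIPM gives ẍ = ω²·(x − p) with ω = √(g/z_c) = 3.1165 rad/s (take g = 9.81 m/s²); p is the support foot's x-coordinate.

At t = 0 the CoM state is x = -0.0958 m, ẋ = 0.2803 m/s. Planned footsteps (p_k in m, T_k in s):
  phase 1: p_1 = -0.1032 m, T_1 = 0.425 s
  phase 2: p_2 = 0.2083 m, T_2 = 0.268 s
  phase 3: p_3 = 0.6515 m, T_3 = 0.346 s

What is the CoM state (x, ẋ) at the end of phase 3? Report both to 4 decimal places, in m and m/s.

x = 0.0849, ẋ = -1.1427

phase 1: p=-0.1032, T=0.425, ωT=1.324512, cosh=2.013142, sinh=1.747210; start (x,ẋ)=(-0.095800, 0.280300) → end (x,ẋ)=(0.068842, 0.604578)
phase 2: p=0.2083, T=0.268, ωT=0.835222, cosh=1.369552, sinh=0.935774; start (x,ẋ)=(0.068842, 0.604578) → end (x,ẋ)=(0.198839, 0.421295)
phase 3: p=0.6515, T=0.346, ωT=1.078309, cosh=1.639937, sinh=1.299767; start (x,ẋ)=(0.198839, 0.421295) → end (x,ẋ)=(0.084869, -1.142707)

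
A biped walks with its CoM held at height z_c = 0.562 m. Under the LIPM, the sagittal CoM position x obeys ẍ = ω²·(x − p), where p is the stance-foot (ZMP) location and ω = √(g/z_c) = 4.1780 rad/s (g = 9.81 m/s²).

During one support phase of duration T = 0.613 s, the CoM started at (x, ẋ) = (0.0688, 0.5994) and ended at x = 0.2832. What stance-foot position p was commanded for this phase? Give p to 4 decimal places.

p = 0.1974

ωT = 4.1780·0.613 = 2.561114; cosh(ωT) = 6.513727, sinh(ωT) = 6.436509
x(T) = p + (x₀−p)·cosh(ωT) + (ẋ₀/ω)·sinh(ωT) ⇒ p·(1 − cosh) = x(T) − x₀·cosh − (ẋ₀/ω)·sinh
numerator   = 0.2832 − (0.0688)·6.513727 − (0.5994/4.1780)·6.436509 = -1.088363
denominator = 1 − 6.513727 = -5.513727
p = -1.088363 / -5.513727 = 0.1974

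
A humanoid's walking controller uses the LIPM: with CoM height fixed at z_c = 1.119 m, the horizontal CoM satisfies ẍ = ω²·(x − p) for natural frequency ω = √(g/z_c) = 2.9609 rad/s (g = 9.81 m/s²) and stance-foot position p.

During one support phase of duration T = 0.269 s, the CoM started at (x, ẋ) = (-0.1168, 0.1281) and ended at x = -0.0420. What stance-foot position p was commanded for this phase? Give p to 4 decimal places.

ωT = 2.9609·0.269 = 0.796482; cosh(ωT) = 1.334319, sinh(ωT) = 0.883407
x(T) = p + (x₀−p)·cosh(ωT) + (ẋ₀/ω)·sinh(ωT) ⇒ p·(1 − cosh) = x(T) − x₀·cosh − (ẋ₀/ω)·sinh
numerator   = -0.0420 − (-0.1168)·1.334319 − (0.1281/2.9609)·0.883407 = 0.075629
denominator = 1 − 1.334319 = -0.334319
p = 0.075629 / -0.334319 = -0.2262

p = -0.2262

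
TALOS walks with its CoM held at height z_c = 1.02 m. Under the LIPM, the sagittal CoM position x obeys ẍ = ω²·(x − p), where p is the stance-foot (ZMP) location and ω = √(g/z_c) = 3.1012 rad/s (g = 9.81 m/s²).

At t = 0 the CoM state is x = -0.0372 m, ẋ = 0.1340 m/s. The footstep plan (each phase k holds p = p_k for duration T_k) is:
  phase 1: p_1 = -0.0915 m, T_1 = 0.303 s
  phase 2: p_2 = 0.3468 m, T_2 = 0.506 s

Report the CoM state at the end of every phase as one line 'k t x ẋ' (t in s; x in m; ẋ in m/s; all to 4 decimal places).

phase 1: p=-0.0915, T=0.303, ωT=0.939664, cosh=1.474940, sinh=1.084181; start (x,ẋ)=(-0.037200, 0.134000) → end (x,ẋ)=(0.035436, 0.380213)
phase 2: p=0.3468, T=0.506, ωT=1.569207, cosh=2.505525, sinh=2.297314; start (x,ẋ)=(0.035436, 0.380213) → end (x,ẋ)=(-0.151676, -1.265662)

1 0.3030 0.0354 0.3802
2 0.8090 -0.1517 -1.2657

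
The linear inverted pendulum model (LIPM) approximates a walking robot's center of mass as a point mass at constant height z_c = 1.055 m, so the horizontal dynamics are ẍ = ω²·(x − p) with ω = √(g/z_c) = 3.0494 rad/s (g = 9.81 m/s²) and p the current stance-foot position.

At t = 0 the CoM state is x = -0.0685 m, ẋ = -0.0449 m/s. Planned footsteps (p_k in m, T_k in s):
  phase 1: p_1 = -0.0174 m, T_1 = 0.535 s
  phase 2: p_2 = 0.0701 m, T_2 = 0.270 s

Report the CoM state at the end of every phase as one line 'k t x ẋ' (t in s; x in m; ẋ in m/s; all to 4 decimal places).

1 0.5350 -0.1892 -0.5021
2 0.8050 -0.4336 -1.4092

phase 1: p=-0.0174, T=0.535, ωT=1.631429, cosh=2.653412, sinh=2.457762; start (x,ẋ)=(-0.068500, -0.044900) → end (x,ẋ)=(-0.189178, -0.502117)
phase 2: p=0.0701, T=0.270, ωT=0.823338, cosh=1.358528, sinh=0.919564; start (x,ẋ)=(-0.189178, -0.502117) → end (x,ẋ)=(-0.433553, -1.409186)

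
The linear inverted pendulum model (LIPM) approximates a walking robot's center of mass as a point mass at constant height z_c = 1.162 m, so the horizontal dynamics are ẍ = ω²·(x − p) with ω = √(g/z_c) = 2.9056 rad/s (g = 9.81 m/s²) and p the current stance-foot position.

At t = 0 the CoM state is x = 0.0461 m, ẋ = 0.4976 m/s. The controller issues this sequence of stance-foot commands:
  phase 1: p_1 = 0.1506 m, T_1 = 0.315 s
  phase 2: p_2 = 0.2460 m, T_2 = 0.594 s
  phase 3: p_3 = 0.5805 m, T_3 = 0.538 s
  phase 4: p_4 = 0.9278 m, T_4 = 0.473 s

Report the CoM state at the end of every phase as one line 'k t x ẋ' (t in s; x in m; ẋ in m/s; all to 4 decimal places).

1 0.3150 0.1788 0.4026
2 0.9090 0.4280 0.6353
3 1.4470 0.6995 0.5717
4 1.9200 0.8117 -0.0248

phase 1: p=0.1506, T=0.315, ωT=0.915264, cosh=1.448923, sinh=1.048512; start (x,ẋ)=(0.046100, 0.497600) → end (x,ẋ)=(0.178751, 0.402619)
phase 2: p=0.2460, T=0.594, ωT=1.725926, cosh=2.897865, sinh=2.719857; start (x,ẋ)=(0.178751, 0.402619) → end (x,ẋ)=(0.428003, 0.635279)
phase 3: p=0.5805, T=0.538, ωT=1.563213, cosh=2.491799, sinh=2.282336; start (x,ẋ)=(0.428003, 0.635279) → end (x,ẋ)=(0.699516, 0.571691)
phase 4: p=0.9278, T=0.473, ωT=1.374349, cosh=2.102753, sinh=1.849749; start (x,ẋ)=(0.699516, 0.571691) → end (x,ẋ)=(0.811722, -0.024818)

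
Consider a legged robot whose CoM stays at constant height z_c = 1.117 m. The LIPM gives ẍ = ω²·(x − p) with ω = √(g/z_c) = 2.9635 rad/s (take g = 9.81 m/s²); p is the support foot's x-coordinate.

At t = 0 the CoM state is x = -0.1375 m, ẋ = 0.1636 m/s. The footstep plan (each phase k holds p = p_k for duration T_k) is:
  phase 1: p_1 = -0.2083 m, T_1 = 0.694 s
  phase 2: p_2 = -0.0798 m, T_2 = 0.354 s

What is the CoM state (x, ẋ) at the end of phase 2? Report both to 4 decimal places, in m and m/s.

phase 1: p=-0.2083, T=0.694, ωT=2.056669, cosh=3.973879, sinh=3.846000; start (x,ẋ)=(-0.137500, 0.163600) → end (x,ẋ)=(0.285369, 1.457078)
phase 2: p=-0.0798, T=0.354, ωT=1.049079, cosh=1.602640, sinh=1.252380; start (x,ẋ)=(0.285369, 1.457078) → end (x,ẋ)=(1.121198, 3.690471)

x = 1.1212, ẋ = 3.6905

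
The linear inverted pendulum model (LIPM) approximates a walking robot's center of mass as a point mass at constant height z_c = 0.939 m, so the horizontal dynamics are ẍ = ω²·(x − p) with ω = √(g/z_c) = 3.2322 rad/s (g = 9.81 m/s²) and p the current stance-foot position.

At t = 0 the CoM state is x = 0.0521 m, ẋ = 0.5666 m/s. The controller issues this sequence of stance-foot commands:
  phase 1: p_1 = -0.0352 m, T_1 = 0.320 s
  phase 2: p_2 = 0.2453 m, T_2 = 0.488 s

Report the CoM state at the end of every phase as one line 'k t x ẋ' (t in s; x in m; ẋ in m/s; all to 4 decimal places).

phase 1: p=-0.0352, T=0.320, ωT=1.034304, cosh=1.584311, sinh=1.228837; start (x,ẋ)=(0.052100, 0.566600) → end (x,ẋ)=(0.318524, 1.244413)
phase 2: p=0.2453, T=0.488, ωT=1.577314, cosh=2.524230, sinh=2.317701; start (x,ẋ)=(0.318524, 1.244413) → end (x,ẋ)=(1.322459, 3.689722)

1 0.3200 0.3185 1.2444
2 0.8080 1.3225 3.6897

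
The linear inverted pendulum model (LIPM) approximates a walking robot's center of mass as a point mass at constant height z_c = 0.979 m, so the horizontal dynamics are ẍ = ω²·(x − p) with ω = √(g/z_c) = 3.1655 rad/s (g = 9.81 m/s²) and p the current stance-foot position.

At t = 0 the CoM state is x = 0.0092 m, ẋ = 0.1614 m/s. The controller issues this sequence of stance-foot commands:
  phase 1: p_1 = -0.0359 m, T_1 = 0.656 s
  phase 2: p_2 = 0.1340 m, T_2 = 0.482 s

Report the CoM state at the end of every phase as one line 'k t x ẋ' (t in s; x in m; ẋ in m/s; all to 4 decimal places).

1 0.6560 0.3470 1.2143
2 1.1380 1.4872 4.4011

phase 1: p=-0.0359, T=0.656, ωT=2.076568, cosh=4.051202, sinh=3.925842; start (x,ẋ)=(0.009200, 0.161400) → end (x,ẋ)=(0.346977, 1.214333)
phase 2: p=0.1340, T=0.482, ωT=1.525771, cosh=2.408071, sinh=2.190617; start (x,ẋ)=(0.346977, 1.214333) → end (x,ẋ)=(1.487217, 4.401067)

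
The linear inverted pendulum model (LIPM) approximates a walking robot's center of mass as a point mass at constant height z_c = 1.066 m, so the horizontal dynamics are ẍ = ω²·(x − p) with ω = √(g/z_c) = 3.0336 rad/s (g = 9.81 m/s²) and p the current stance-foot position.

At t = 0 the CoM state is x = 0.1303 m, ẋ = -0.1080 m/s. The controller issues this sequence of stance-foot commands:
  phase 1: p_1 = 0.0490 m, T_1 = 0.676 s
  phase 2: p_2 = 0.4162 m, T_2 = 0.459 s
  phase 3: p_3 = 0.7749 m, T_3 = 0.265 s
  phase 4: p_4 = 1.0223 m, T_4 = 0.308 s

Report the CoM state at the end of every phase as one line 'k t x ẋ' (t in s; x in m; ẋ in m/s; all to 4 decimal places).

1 0.6760 0.2341 0.5160
2 1.1350 0.3484 0.0597
3 1.4000 0.2205 -1.0758
4 1.7080 -0.5374 -4.1985

phase 1: p=0.0490, T=0.676, ωT=2.050714, cosh=3.951045, sinh=3.822402; start (x,ẋ)=(0.130300, -0.108000) → end (x,ẋ)=(0.234138, 0.516013)
phase 2: p=0.4162, T=0.459, ωT=1.392422, cosh=2.136530, sinh=1.888057; start (x,ẋ)=(0.234138, 0.516013) → end (x,ẋ)=(0.348375, 0.059694)
phase 3: p=0.7749, T=0.265, ωT=0.803904, cosh=1.340912, sinh=0.893334; start (x,ẋ)=(0.348375, 0.059694) → end (x,ẋ)=(0.220546, -1.075847)
phase 4: p=1.0223, T=0.308, ωT=0.934349, cosh=1.469198, sinh=1.076357; start (x,ẋ)=(0.220546, -1.075847) → end (x,ẋ)=(-0.537359, -4.198549)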